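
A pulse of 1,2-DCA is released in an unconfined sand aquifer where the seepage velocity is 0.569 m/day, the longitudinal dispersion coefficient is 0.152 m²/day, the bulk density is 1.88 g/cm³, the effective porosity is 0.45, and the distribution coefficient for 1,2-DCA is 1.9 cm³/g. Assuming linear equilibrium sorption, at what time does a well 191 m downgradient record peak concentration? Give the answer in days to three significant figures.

3000 days

Retardation factor R = 1 + ρ_b·K_d/n = 1 + 1.88 × 1.9/0.45 = 8.938.
Sorption retards both mechanisms: v_R = v/R = 0.06366 m/day, D_R = D/R = 0.01701 m²/day.
Peak time from v_R²t² + 2D_R t − x² = 0: t = (√(D_R² + v_R²x²) − D_R)/v_R².
√(D_R² + v_R²x²) = √(0.01701² + 0.06366² × 191²) = 12.16; v_R² = 0.004053.
t = (12.16 − 0.01701)/0.004053 = 3000 days.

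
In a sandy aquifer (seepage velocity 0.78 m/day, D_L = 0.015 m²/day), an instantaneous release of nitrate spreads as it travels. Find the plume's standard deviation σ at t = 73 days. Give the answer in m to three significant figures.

Dispersive spreading gives a Gaussian with σ² = 2Dt; advection only shifts the center.
σ = √(2 × 0.015 × 73) = 1.48 m.

1.48 m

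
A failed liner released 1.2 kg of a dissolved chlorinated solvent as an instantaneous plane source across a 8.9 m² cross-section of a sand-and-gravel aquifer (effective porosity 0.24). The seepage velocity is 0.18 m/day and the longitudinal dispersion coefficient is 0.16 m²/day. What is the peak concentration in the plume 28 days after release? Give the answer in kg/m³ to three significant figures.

The peak of an instantaneous 1D plume sits at x = vt; there the Gaussian factor is 1 and C_max = M/(n_e·A·√(4πDt)), where n_e·A is the pore area the mass is dissolved in.
√(4πDt) = √(4π × 0.16 × 28) = 7.503 m, so C_max = 1.2/(0.24 × 8.9 × 7.503) = 0.0749 kg/m³.

0.0749 kg/m³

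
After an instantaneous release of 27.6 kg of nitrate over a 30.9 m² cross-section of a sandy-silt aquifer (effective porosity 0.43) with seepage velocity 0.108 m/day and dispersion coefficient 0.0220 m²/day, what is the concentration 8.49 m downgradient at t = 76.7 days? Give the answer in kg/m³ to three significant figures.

0.448 kg/m³

For an instantaneous plane source, C(x,t) = M/(n_e·A·√(4πDt)) · exp(−(x−vt)²/(4Dt)), with n_e·A the pore (flow) area.
Plume center vt = 0.108 × 76.7 = 8.2836 m, so the well at 8.49 m is 0.2064 m downgradient of the peak.
√(4πDt) = 4.605 m, giving peak height M/(n_e·A·√(4πDt)) = 27.6/(0.43 × 30.9 × 4.605) = 0.4511 kg/m³.
(x−vt)²/(4Dt) = (0.2064)²/(4 × 0.0220 × 76.7) = 0.006312; exp(−0.006312) = 0.9937.
C = 0.4511 × 0.9937 = 0.448 kg/m³.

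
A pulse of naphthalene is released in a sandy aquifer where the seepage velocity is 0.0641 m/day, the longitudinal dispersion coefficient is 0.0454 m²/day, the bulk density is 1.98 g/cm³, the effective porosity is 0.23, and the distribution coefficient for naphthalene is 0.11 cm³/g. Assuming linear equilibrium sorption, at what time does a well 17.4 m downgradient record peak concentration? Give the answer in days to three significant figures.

507 days

Retardation factor R = 1 + ρ_b·K_d/n = 1 + 1.98 × 0.11/0.23 = 1.947.
Sorption retards both mechanisms: v_R = v/R = 0.03292 m/day, D_R = D/R = 0.02332 m²/day.
Peak time from v_R²t² + 2D_R t − x² = 0: t = (√(D_R² + v_R²x²) − D_R)/v_R².
√(D_R² + v_R²x²) = √(0.02332² + 0.03292² × 17.4²) = 0.5733; v_R² = 0.001084.
t = (0.5733 − 0.02332)/0.001084 = 507 days.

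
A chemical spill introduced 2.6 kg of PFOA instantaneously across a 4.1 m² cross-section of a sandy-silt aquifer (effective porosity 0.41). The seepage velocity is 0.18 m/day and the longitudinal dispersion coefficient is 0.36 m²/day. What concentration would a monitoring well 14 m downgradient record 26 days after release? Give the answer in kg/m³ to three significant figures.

0.0140 kg/m³

For an instantaneous plane source, C(x,t) = M/(n_e·A·√(4πDt)) · exp(−(x−vt)²/(4Dt)), with n_e·A the pore (flow) area.
Plume center vt = 0.18 × 26 = 4.68 m, so the well at 14 m is 9.32 m downgradient of the peak.
√(4πDt) = 10.85 m, giving peak height M/(n_e·A·√(4πDt)) = 2.6/(0.41 × 4.1 × 10.85) = 0.1426 kg/m³.
(x−vt)²/(4Dt) = (9.32)²/(4 × 0.36 × 26) = 2.320; exp(−2.320) = 0.09827.
C = 0.1426 × 0.09827 = 0.0140 kg/m³.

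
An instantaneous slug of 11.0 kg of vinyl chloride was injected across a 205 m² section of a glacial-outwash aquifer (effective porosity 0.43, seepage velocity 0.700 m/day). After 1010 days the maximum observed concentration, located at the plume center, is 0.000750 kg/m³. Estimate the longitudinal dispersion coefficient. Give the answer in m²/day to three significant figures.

2.18 m²/day

At the plume center C_max = M/(n_e·A·√(4πDt)), so D = M²/(4πt·(n_e·A·C_max)²).
n_e·A·C_max = 0.43 × 205 × 0.000750 = 0.06611 kg/m.
D = 11.0²/(4π × 1010 × 0.06611²) = 2.18 m²/day.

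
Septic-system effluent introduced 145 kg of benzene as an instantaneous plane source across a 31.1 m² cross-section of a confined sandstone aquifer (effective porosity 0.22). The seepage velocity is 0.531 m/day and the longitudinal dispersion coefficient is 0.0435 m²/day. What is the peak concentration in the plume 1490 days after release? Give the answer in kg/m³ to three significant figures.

0.743 kg/m³

The peak of an instantaneous 1D plume sits at x = vt; there the Gaussian factor is 1 and C_max = M/(n_e·A·√(4πDt)), where n_e·A is the pore area the mass is dissolved in.
√(4πDt) = √(4π × 0.0435 × 1490) = 28.54 m, so C_max = 145/(0.22 × 31.1 × 28.54) = 0.743 kg/m³.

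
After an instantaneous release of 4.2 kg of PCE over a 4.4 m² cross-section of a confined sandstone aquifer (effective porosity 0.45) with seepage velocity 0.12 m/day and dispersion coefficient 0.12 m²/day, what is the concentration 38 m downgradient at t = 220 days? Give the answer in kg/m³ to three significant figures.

For an instantaneous plane source, C(x,t) = M/(n_e·A·√(4πDt)) · exp(−(x−vt)²/(4Dt)), with n_e·A the pore (flow) area.
Plume center vt = 0.12 × 220 = 26.4 m, so the well at 38 m is 11.6 m downgradient of the peak.
√(4πDt) = 18.21 m, giving peak height M/(n_e·A·√(4πDt)) = 4.2/(0.45 × 4.4 × 18.21) = 0.1165 kg/m³.
(x−vt)²/(4Dt) = (11.6)²/(4 × 0.12 × 220) = 1.274; exp(−1.274) = 0.2797.
C = 0.1165 × 0.2797 = 0.0326 kg/m³.

0.0326 kg/m³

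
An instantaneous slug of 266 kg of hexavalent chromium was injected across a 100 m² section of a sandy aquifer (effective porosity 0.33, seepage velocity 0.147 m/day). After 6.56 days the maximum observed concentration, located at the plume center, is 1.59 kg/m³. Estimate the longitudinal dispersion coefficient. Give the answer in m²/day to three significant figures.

0.312 m²/day

At the plume center C_max = M/(n_e·A·√(4πDt)), so D = M²/(4πt·(n_e·A·C_max)²).
n_e·A·C_max = 0.33 × 100 × 1.59 = 52.47 kg/m.
D = 266²/(4π × 6.56 × 52.47²) = 0.312 m²/day.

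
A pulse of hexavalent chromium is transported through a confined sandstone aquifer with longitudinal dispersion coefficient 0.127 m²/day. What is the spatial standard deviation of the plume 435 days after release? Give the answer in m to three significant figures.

10.5 m

Dispersive spreading gives a Gaussian with σ² = 2Dt; advection only shifts the center.
σ = √(2 × 0.127 × 435) = 10.5 m.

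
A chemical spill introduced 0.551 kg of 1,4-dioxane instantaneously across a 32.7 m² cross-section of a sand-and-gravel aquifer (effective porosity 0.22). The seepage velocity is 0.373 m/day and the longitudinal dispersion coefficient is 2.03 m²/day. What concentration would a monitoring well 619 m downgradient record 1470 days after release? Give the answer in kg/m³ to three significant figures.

For an instantaneous plane source, C(x,t) = M/(n_e·A·√(4πDt)) · exp(−(x−vt)²/(4Dt)), with n_e·A the pore (flow) area.
Plume center vt = 0.373 × 1470 = 548.31 m, so the well at 619 m is 70.69 m downgradient of the peak.
√(4πDt) = 193.6 m, giving peak height M/(n_e·A·√(4πDt)) = 0.551/(0.22 × 32.7 × 193.6) = 0.0003956 kg/m³.
(x−vt)²/(4Dt) = (70.69)²/(4 × 2.03 × 1470) = 0.4186; exp(−0.4186) = 0.6580.
C = 0.0003956 × 0.6580 = 0.000260 kg/m³.

0.000260 kg/m³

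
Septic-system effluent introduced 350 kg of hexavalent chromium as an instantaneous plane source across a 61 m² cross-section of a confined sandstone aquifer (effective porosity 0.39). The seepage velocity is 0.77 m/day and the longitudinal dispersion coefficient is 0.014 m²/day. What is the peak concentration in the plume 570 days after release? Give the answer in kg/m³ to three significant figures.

1.47 kg/m³

The peak of an instantaneous 1D plume sits at x = vt; there the Gaussian factor is 1 and C_max = M/(n_e·A·√(4πDt)), where n_e·A is the pore area the mass is dissolved in.
√(4πDt) = √(4π × 0.014 × 570) = 10.01 m, so C_max = 350/(0.39 × 61 × 10.01) = 1.47 kg/m³.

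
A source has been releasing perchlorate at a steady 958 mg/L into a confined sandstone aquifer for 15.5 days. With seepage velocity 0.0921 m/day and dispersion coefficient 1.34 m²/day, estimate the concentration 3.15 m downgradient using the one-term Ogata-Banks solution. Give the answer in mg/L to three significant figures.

For a continuous step input, C/C₀ ≈ ½·erfc((x−vt)/(2√(Dt))).
vt = 0.0921 × 15.5 = 1.42755 m and 2√(Dt) = 2√(1.34 × 15.5) = 9.115 m.
Argument (x−vt)/(2√(Dt)) = (3.15 − 1.42755)/9.115 = 0.1890; ½·erfc(0.1890) = 0.3946.
C = 958 × 0.3946 = 378 mg/L.

378 mg/L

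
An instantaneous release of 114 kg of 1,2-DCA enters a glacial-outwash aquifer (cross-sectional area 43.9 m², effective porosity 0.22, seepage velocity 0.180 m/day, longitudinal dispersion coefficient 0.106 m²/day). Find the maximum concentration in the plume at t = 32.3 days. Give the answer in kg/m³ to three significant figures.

The peak of an instantaneous 1D plume sits at x = vt; there the Gaussian factor is 1 and C_max = M/(n_e·A·√(4πDt)), where n_e·A is the pore area the mass is dissolved in.
√(4πDt) = √(4π × 0.106 × 32.3) = 6.559 m, so C_max = 114/(0.22 × 43.9 × 6.559) = 1.80 kg/m³.

1.80 kg/m³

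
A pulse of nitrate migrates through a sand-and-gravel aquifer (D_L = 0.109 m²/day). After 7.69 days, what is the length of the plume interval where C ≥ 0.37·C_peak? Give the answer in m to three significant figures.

The plume is Gaussian with σ = √(2Dt) = √(2 × 0.109 × 7.69) = 1.295 m.
C/C_peak = exp(−Δx²/(2σ²)) = 0.37 ⇒ Δx = σ·√(−2 ln 0.37) = 1.295 × 1.410 = 1.826 m.
Width = 2Δx = 3.65 m.

3.65 m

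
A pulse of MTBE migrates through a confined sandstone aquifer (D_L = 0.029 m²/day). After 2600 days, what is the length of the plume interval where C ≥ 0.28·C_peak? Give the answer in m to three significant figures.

The plume is Gaussian with σ = √(2Dt) = √(2 × 0.029 × 2600) = 12.28 m.
C/C_peak = exp(−Δx²/(2σ²)) = 0.28 ⇒ Δx = σ·√(−2 ln 0.28) = 12.28 × 1.596 = 19.60 m.
Width = 2Δx = 39.2 m.

39.2 m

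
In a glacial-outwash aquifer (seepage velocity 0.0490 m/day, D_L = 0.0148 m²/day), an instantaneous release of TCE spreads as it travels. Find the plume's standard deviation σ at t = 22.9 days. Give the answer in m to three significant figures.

0.823 m

Dispersive spreading gives a Gaussian with σ² = 2Dt; advection only shifts the center.
σ = √(2 × 0.0148 × 22.9) = 0.823 m.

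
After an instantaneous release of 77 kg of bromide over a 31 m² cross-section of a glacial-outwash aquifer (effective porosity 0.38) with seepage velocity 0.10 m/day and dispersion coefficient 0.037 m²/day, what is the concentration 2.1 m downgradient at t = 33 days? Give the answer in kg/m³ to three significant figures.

For an instantaneous plane source, C(x,t) = M/(n_e·A·√(4πDt)) · exp(−(x−vt)²/(4Dt)), with n_e·A the pore (flow) area.
Plume center vt = 0.10 × 33 = 3.3 m, so the well at 2.1 m is 1.2 m upgradient of the peak.
√(4πDt) = 3.917 m, giving peak height M/(n_e·A·√(4πDt)) = 77/(0.38 × 31 × 3.917) = 1.669 kg/m³.
(x−vt)²/(4Dt) = (-1.2)²/(4 × 0.037 × 33) = 0.2948; exp(−0.2948) = 0.7447.
C = 1.669 × 0.7447 = 1.24 kg/m³.

1.24 kg/m³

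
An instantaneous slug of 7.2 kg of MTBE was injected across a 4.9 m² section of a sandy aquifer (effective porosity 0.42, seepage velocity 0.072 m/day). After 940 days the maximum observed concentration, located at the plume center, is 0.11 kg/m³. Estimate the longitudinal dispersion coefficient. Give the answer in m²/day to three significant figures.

At the plume center C_max = M/(n_e·A·√(4πDt)), so D = M²/(4πt·(n_e·A·C_max)²).
n_e·A·C_max = 0.42 × 4.9 × 0.11 = 0.2264 kg/m.
D = 7.2²/(4π × 940 × 0.2264²) = 0.0856 m²/day.

0.0856 m²/day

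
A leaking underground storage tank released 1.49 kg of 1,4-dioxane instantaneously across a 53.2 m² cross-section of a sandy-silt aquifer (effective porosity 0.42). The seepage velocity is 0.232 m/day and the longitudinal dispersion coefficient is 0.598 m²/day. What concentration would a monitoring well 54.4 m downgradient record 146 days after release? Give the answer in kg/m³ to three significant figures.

For an instantaneous plane source, C(x,t) = M/(n_e·A·√(4πDt)) · exp(−(x−vt)²/(4Dt)), with n_e·A the pore (flow) area.
Plume center vt = 0.232 × 146 = 33.872 m, so the well at 54.4 m is 20.528 m downgradient of the peak.
√(4πDt) = 33.12 m, giving peak height M/(n_e·A·√(4πDt)) = 1.49/(0.42 × 53.2 × 33.12) = 0.002013 kg/m³.
(x−vt)²/(4Dt) = (20.528)²/(4 × 0.598 × 146) = 1.207; exp(−1.207) = 0.2991.
C = 0.002013 × 0.2991 = 0.000602 kg/m³.

0.000602 kg/m³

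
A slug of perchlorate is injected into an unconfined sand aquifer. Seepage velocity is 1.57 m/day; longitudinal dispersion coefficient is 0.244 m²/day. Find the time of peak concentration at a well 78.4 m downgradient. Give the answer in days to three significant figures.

For the 1D instantaneous-source solution, setting ∂C/∂t = 0 at fixed x gives v²t² + 2Dt − x² = 0, so t = (√(D² + v²x²) − D)/v².
√(D² + v²x²) = √(0.244² + 1.57² × 78.4²) = 123.1; v² = 2.4649.
t = (123.1 − 0.244)/2.4649 = 49.8 days (vs. the pure-advection estimate x/v = 49.9 d).

49.8 days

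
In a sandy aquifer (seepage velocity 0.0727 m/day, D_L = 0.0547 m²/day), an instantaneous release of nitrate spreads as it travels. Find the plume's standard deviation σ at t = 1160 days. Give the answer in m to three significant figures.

Dispersive spreading gives a Gaussian with σ² = 2Dt; advection only shifts the center.
σ = √(2 × 0.0547 × 1160) = 11.3 m.

11.3 m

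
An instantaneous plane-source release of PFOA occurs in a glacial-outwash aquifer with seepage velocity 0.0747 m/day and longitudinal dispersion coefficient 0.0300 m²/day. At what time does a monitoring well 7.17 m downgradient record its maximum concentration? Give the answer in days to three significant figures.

90.8 days

For the 1D instantaneous-source solution, setting ∂C/∂t = 0 at fixed x gives v²t² + 2Dt − x² = 0, so t = (√(D² + v²x²) − D)/v².
√(D² + v²x²) = √(0.0300² + 0.0747² × 7.17²) = 0.5364; v² = 0.00558009.
t = (0.5364 − 0.0300)/0.00558009 = 90.8 days (vs. the pure-advection estimate x/v = 96.0 d).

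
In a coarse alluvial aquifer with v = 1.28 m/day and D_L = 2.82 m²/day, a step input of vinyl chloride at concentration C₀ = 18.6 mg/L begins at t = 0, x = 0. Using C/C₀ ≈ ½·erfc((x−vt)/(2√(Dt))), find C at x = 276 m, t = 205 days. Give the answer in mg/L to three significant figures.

6.41 mg/L

For a continuous step input, C/C₀ ≈ ½·erfc((x−vt)/(2√(Dt))).
vt = 1.28 × 205 = 262.4 m and 2√(Dt) = 2√(2.82 × 205) = 48.09 m.
Argument (x−vt)/(2√(Dt)) = (276 − 262.4)/48.09 = 0.2828; ½·erfc(0.2828) = 0.3446.
C = 18.6 × 0.3446 = 6.41 mg/L.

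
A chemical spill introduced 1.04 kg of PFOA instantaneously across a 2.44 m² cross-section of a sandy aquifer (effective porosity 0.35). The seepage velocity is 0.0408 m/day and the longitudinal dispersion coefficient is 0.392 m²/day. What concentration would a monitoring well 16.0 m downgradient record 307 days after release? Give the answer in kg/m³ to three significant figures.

For an instantaneous plane source, C(x,t) = M/(n_e·A·√(4πDt)) · exp(−(x−vt)²/(4Dt)), with n_e·A the pore (flow) area.
Plume center vt = 0.0408 × 307 = 12.5256 m, so the well at 16.0 m is 3.4744 m downgradient of the peak.
√(4πDt) = 38.89 m, giving peak height M/(n_e·A·√(4πDt)) = 1.04/(0.35 × 2.44 × 38.89) = 0.03131 kg/m³.
(x−vt)²/(4Dt) = (3.4744)²/(4 × 0.392 × 307) = 0.02508; exp(−0.02508) = 0.9752.
C = 0.03131 × 0.9752 = 0.0305 kg/m³.

0.0305 kg/m³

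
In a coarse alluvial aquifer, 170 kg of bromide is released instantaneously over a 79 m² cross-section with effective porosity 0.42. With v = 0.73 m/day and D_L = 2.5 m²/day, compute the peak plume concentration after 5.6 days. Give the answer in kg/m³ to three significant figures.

The peak of an instantaneous 1D plume sits at x = vt; there the Gaussian factor is 1 and C_max = M/(n_e·A·√(4πDt)), where n_e·A is the pore area the mass is dissolved in.
√(4πDt) = √(4π × 2.5 × 5.6) = 13.26 m, so C_max = 170/(0.42 × 79 × 13.26) = 0.386 kg/m³.

0.386 kg/m³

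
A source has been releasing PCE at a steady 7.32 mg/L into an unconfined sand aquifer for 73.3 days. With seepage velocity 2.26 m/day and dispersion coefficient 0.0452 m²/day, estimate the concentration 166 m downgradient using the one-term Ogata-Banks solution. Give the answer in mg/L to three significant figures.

3.27 mg/L

For a continuous step input, C/C₀ ≈ ½·erfc((x−vt)/(2√(Dt))).
vt = 2.26 × 73.3 = 165.658 m and 2√(Dt) = 2√(0.0452 × 73.3) = 3.640 m.
Argument (x−vt)/(2√(Dt)) = (166 − 165.658)/3.640 = 0.09396; ½·erfc(0.09396) = 0.4471.
C = 7.32 × 0.4471 = 3.27 mg/L.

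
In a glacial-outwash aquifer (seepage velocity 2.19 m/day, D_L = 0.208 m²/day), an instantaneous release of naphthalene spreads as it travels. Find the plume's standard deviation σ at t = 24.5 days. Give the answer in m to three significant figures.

3.19 m

Dispersive spreading gives a Gaussian with σ² = 2Dt; advection only shifts the center.
σ = √(2 × 0.208 × 24.5) = 3.19 m.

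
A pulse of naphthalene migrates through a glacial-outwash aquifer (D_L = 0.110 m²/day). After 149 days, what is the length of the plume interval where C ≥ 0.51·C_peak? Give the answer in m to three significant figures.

13.3 m

The plume is Gaussian with σ = √(2Dt) = √(2 × 0.110 × 149) = 5.725 m.
C/C_peak = exp(−Δx²/(2σ²)) = 0.51 ⇒ Δx = σ·√(−2 ln 0.51) = 5.725 × 1.160 = 6.641 m.
Width = 2Δx = 13.3 m.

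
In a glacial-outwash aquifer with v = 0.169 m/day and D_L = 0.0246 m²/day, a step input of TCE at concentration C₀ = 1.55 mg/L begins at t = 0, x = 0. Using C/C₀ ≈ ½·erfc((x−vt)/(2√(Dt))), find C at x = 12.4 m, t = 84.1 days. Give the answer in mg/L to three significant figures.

For a continuous step input, C/C₀ ≈ ½·erfc((x−vt)/(2√(Dt))).
vt = 0.169 × 84.1 = 14.2129 m and 2√(Dt) = 2√(0.0246 × 84.1) = 2.877 m.
Argument (x−vt)/(2√(Dt)) = (12.4 − 14.2129)/2.877 = -0.6301; ½·erfc(-0.6301) = 0.8136.
C = 1.55 × 0.8136 = 1.26 mg/L.

1.26 mg/L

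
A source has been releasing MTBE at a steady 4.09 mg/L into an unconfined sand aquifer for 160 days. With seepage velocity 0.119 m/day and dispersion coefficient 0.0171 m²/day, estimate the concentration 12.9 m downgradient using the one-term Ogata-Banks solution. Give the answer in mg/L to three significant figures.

4.07 mg/L

For a continuous step input, C/C₀ ≈ ½·erfc((x−vt)/(2√(Dt))).
vt = 0.119 × 160 = 19.04 m and 2√(Dt) = 2√(0.0171 × 160) = 3.308 m.
Argument (x−vt)/(2√(Dt)) = (12.9 − 19.04)/3.308 = -1.856; ½·erfc(-1.856) = 0.9957.
C = 4.09 × 0.9957 = 4.07 mg/L.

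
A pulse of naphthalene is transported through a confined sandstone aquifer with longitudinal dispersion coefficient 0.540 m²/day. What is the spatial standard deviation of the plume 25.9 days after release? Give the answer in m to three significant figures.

5.29 m

Dispersive spreading gives a Gaussian with σ² = 2Dt; advection only shifts the center.
σ = √(2 × 0.540 × 25.9) = 5.29 m.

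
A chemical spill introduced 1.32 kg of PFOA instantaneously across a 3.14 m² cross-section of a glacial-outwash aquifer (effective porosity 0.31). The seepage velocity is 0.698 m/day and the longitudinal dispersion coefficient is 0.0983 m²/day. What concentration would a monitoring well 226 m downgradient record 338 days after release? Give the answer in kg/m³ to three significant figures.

For an instantaneous plane source, C(x,t) = M/(n_e·A·√(4πDt)) · exp(−(x−vt)²/(4Dt)), with n_e·A the pore (flow) area.
Plume center vt = 0.698 × 338 = 235.924 m, so the well at 226 m is 9.924 m upgradient of the peak.
√(4πDt) = 20.43 m, giving peak height M/(n_e·A·√(4πDt)) = 1.32/(0.31 × 3.14 × 20.43) = 0.06638 kg/m³.
(x−vt)²/(4Dt) = (-9.924)²/(4 × 0.0983 × 338) = 0.7410; exp(−0.7410) = 0.4766.
C = 0.06638 × 0.4766 = 0.0316 kg/m³.

0.0316 kg/m³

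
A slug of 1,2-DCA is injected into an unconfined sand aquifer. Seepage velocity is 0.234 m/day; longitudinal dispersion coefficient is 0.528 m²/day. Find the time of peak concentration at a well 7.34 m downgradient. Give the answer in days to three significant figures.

23.2 days

For the 1D instantaneous-source solution, setting ∂C/∂t = 0 at fixed x gives v²t² + 2Dt − x² = 0, so t = (√(D² + v²x²) − D)/v².
√(D² + v²x²) = √(0.528² + 0.234² × 7.34²) = 1.797; v² = 0.054756.
t = (1.797 − 0.528)/0.054756 = 23.2 days (vs. the pure-advection estimate x/v = 31.4 d).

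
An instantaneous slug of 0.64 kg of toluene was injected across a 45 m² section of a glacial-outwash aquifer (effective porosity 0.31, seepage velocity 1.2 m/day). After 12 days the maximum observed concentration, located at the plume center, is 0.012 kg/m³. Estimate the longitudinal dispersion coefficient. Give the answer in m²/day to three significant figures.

0.0969 m²/day

At the plume center C_max = M/(n_e·A·√(4πDt)), so D = M²/(4πt·(n_e·A·C_max)²).
n_e·A·C_max = 0.31 × 45 × 0.012 = 0.1674 kg/m.
D = 0.64²/(4π × 12 × 0.1674²) = 0.0969 m²/day.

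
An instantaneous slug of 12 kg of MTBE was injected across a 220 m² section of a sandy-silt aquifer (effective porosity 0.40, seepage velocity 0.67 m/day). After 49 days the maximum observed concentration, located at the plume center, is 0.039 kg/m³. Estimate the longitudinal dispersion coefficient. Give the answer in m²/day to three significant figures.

0.0199 m²/day

At the plume center C_max = M/(n_e·A·√(4πDt)), so D = M²/(4πt·(n_e·A·C_max)²).
n_e·A·C_max = 0.40 × 220 × 0.039 = 3.432 kg/m.
D = 12²/(4π × 49 × 3.432²) = 0.0199 m²/day.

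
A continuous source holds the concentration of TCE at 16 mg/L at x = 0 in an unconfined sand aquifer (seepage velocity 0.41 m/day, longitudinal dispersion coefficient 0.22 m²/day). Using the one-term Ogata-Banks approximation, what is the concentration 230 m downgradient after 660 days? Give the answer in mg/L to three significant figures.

For a continuous step input, C/C₀ ≈ ½·erfc((x−vt)/(2√(Dt))).
vt = 0.41 × 660 = 270.6 m and 2√(Dt) = 2√(0.22 × 660) = 24.10 m.
Argument (x−vt)/(2√(Dt)) = (230 − 270.6)/24.10 = -1.685; ½·erfc(-1.685) = 0.9914.
C = 16 × 0.9914 = 15.9 mg/L.

15.9 mg/L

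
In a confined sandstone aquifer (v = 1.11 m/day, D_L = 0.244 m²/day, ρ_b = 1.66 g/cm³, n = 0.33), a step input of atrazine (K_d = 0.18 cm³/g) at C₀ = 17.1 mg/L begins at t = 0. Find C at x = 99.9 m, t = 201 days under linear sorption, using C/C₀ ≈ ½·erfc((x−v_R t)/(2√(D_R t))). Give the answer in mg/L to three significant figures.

Retardation factor R = 1 + ρ_b·K_d/n = 1 + 1.66 × 0.18/0.33 = 1.905.
Sorption retards both mechanisms: v_R = v/R = 0.5827 m/day, D_R = D/R = 0.1281 m²/day.
v_R·t = 0.5827 × 201 = 117.1227 m; 2√(D_R t) = 10.15 m; argument = (99.9 − 117.1227)/10.15 = -1.697.
C = C₀ × ½·erfc(-1.697) = 17.1 × 0.9918 = 17.0 mg/L.

17.0 mg/L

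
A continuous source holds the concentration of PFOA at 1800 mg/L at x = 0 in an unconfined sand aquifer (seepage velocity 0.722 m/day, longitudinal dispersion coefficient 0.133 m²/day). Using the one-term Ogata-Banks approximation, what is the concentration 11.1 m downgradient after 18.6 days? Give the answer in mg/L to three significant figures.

For a continuous step input, C/C₀ ≈ ½·erfc((x−vt)/(2√(Dt))).
vt = 0.722 × 18.6 = 13.4292 m and 2√(Dt) = 2√(0.133 × 18.6) = 3.146 m.
Argument (x−vt)/(2√(Dt)) = (11.1 − 13.4292)/3.146 = -0.7404; ½·erfc(-0.7404) = 0.8525.
C = 1800 × 0.8525 = 1530 mg/L.

1530 mg/L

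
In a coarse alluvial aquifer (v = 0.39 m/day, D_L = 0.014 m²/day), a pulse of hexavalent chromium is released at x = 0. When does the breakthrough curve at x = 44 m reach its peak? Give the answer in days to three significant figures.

113 days

For the 1D instantaneous-source solution, setting ∂C/∂t = 0 at fixed x gives v²t² + 2Dt − x² = 0, so t = (√(D² + v²x²) − D)/v².
√(D² + v²x²) = √(0.014² + 0.39² × 44²) = 17.16; v² = 0.1521.
t = (17.16 − 0.014)/0.1521 = 113 days (vs. the pure-advection estimate x/v = 113 d).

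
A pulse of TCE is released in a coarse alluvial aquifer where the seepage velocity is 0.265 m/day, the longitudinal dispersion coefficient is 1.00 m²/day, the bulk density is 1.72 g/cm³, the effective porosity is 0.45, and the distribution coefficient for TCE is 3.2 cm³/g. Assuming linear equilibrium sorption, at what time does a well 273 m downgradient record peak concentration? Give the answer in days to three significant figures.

13400 days

Retardation factor R = 1 + ρ_b·K_d/n = 1 + 1.72 × 3.2/0.45 = 13.23.
Sorption retards both mechanisms: v_R = v/R = 0.02003 m/day, D_R = D/R = 0.07559 m²/day.
Peak time from v_R²t² + 2D_R t − x² = 0: t = (√(D_R² + v_R²x²) − D_R)/v_R².
√(D_R² + v_R²x²) = √(0.07559² + 0.02003² × 273²) = 5.469; v_R² = 0.0004012.
t = (5.469 − 0.07559)/0.0004012 = 13400 days.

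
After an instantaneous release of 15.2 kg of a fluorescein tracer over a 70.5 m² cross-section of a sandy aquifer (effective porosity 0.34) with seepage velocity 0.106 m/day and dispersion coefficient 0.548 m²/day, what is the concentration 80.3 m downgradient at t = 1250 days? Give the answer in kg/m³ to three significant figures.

0.00253 kg/m³

For an instantaneous plane source, C(x,t) = M/(n_e·A·√(4πDt)) · exp(−(x−vt)²/(4Dt)), with n_e·A the pore (flow) area.
Plume center vt = 0.106 × 1250 = 132.5 m, so the well at 80.3 m is 52.2 m upgradient of the peak.
√(4πDt) = 92.78 m, giving peak height M/(n_e·A·√(4πDt)) = 15.2/(0.34 × 70.5 × 92.78) = 0.006835 kg/m³.
(x−vt)²/(4Dt) = (-52.2)²/(4 × 0.548 × 1250) = 0.9945; exp(−0.9945) = 0.3699.
C = 0.006835 × 0.3699 = 0.00253 kg/m³.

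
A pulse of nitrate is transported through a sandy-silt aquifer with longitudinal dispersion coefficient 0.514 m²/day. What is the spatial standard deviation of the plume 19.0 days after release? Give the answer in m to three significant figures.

4.42 m

Dispersive spreading gives a Gaussian with σ² = 2Dt; advection only shifts the center.
σ = √(2 × 0.514 × 19.0) = 4.42 m.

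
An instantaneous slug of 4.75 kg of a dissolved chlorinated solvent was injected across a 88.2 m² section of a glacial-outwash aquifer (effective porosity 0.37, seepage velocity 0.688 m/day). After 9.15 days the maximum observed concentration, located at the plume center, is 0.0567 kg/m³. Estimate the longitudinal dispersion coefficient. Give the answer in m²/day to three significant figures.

0.0573 m²/day

At the plume center C_max = M/(n_e·A·√(4πDt)), so D = M²/(4πt·(n_e·A·C_max)²).
n_e·A·C_max = 0.37 × 88.2 × 0.0567 = 1.850 kg/m.
D = 4.75²/(4π × 9.15 × 1.850²) = 0.0573 m²/day.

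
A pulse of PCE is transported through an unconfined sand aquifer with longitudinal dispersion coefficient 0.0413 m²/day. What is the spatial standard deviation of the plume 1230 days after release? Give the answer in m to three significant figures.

Dispersive spreading gives a Gaussian with σ² = 2Dt; advection only shifts the center.
σ = √(2 × 0.0413 × 1230) = 10.1 m.

10.1 m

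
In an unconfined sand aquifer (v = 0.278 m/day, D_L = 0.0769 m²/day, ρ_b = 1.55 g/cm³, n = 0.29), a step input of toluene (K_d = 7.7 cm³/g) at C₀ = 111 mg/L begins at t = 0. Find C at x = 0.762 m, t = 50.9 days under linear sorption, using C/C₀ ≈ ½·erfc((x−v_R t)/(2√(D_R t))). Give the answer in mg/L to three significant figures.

17.9 mg/L

Retardation factor R = 1 + ρ_b·K_d/n = 1 + 1.55 × 7.7/0.29 = 42.16.
Sorption retards both mechanisms: v_R = v/R = 0.006594 m/day, D_R = D/R = 0.001824 m²/day.
v_R·t = 0.006594 × 50.9 = 0.3356346 m; 2√(D_R t) = 0.6094 m; argument = (0.762 − 0.3356346)/0.6094 = 0.6996.
C = C₀ × ½·erfc(0.6996) = 111 × 0.1612 = 17.9 mg/L.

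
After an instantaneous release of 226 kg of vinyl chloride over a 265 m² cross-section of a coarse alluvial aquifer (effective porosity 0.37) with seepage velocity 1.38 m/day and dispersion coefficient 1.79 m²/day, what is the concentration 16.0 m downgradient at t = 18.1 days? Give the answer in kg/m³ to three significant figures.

For an instantaneous plane source, C(x,t) = M/(n_e·A·√(4πDt)) · exp(−(x−vt)²/(4Dt)), with n_e·A the pore (flow) area.
Plume center vt = 1.38 × 18.1 = 24.978 m, so the well at 16.0 m is 8.978 m upgradient of the peak.
√(4πDt) = 20.18 m, giving peak height M/(n_e·A·√(4πDt)) = 226/(0.37 × 265 × 20.18) = 0.1142 kg/m³.
(x−vt)²/(4Dt) = (-8.978)²/(4 × 1.79 × 18.1) = 0.6220; exp(−0.6220) = 0.5369.
C = 0.1142 × 0.5369 = 0.0613 kg/m³.

0.0613 kg/m³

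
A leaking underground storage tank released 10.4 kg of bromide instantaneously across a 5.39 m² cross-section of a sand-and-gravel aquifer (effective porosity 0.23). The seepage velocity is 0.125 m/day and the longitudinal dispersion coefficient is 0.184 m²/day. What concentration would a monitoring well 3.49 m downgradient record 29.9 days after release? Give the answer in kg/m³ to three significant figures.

For an instantaneous plane source, C(x,t) = M/(n_e·A·√(4πDt)) · exp(−(x−vt)²/(4Dt)), with n_e·A the pore (flow) area.
Plume center vt = 0.125 × 29.9 = 3.7375 m, so the well at 3.49 m is 0.2475 m upgradient of the peak.
√(4πDt) = 8.315 m, giving peak height M/(n_e·A·√(4πDt)) = 10.4/(0.23 × 5.39 × 8.315) = 1.009 kg/m³.
(x−vt)²/(4Dt) = (-0.2475)²/(4 × 0.184 × 29.9) = 0.002784; exp(−0.002784) = 0.9972.
C = 1.009 × 0.9972 = 1.01 kg/m³.

1.01 kg/m³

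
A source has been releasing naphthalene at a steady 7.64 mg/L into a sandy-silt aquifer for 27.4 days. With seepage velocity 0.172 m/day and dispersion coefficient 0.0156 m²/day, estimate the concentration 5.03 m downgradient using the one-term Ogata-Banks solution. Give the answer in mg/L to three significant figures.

2.79 mg/L

For a continuous step input, C/C₀ ≈ ½·erfc((x−vt)/(2√(Dt))).
vt = 0.172 × 27.4 = 4.7128 m and 2√(Dt) = 2√(0.0156 × 27.4) = 1.308 m.
Argument (x−vt)/(2√(Dt)) = (5.03 − 4.7128)/1.308 = 0.2425; ½·erfc(0.2425) = 0.3658.
C = 7.64 × 0.3658 = 2.79 mg/L.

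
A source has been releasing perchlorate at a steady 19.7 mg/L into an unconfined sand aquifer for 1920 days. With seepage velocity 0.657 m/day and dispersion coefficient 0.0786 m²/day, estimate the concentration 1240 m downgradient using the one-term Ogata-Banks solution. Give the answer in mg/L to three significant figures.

17.6 mg/L

For a continuous step input, C/C₀ ≈ ½·erfc((x−vt)/(2√(Dt))).
vt = 0.657 × 1920 = 1261.44 m and 2√(Dt) = 2√(0.0786 × 1920) = 24.57 m.
Argument (x−vt)/(2√(Dt)) = (1240 − 1261.44)/24.57 = -0.8726; ½·erfc(-0.8726) = 0.8914.
C = 19.7 × 0.8914 = 17.6 mg/L.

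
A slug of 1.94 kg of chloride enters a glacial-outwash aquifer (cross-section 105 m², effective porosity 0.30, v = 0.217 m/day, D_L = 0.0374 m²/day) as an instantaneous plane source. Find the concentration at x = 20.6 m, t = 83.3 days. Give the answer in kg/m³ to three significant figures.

For an instantaneous plane source, C(x,t) = M/(n_e·A·√(4πDt)) · exp(−(x−vt)²/(4Dt)), with n_e·A the pore (flow) area.
Plume center vt = 0.217 × 83.3 = 18.0761 m, so the well at 20.6 m is 2.5239 m downgradient of the peak.
√(4πDt) = 6.257 m, giving peak height M/(n_e·A·√(4πDt)) = 1.94/(0.30 × 105 × 6.257) = 0.009843 kg/m³.
(x−vt)²/(4Dt) = (2.5239)²/(4 × 0.0374 × 83.3) = 0.5112; exp(−0.5112) = 0.5998.
C = 0.009843 × 0.5998 = 0.00590 kg/m³.

0.00590 kg/m³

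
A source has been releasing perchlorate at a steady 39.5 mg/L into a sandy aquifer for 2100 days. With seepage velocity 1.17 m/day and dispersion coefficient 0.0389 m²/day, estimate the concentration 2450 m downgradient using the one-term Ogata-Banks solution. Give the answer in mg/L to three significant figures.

28.0 mg/L

For a continuous step input, C/C₀ ≈ ½·erfc((x−vt)/(2√(Dt))).
vt = 1.17 × 2100 = 2457 m and 2√(Dt) = 2√(0.0389 × 2100) = 18.08 m.
Argument (x−vt)/(2√(Dt)) = (2450 − 2457)/18.08 = -0.3872; ½·erfc(-0.3872) = 0.7080.
C = 39.5 × 0.7080 = 28.0 mg/L.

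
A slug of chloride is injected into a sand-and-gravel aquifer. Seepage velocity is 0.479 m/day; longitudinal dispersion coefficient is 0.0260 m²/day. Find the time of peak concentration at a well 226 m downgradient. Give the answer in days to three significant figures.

472 days

For the 1D instantaneous-source solution, setting ∂C/∂t = 0 at fixed x gives v²t² + 2Dt − x² = 0, so t = (√(D² + v²x²) − D)/v².
√(D² + v²x²) = √(0.0260² + 0.479² × 226²) = 108.3; v² = 0.229441.
t = (108.3 − 0.0260)/0.229441 = 472 days (vs. the pure-advection estimate x/v = 472 d).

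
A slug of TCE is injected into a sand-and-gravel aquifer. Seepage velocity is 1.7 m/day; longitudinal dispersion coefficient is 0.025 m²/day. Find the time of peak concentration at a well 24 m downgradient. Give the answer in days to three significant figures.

For the 1D instantaneous-source solution, setting ∂C/∂t = 0 at fixed x gives v²t² + 2Dt − x² = 0, so t = (√(D² + v²x²) − D)/v².
√(D² + v²x²) = √(0.025² + 1.7² × 24²) = 40.80; v² = 2.89.
t = (40.80 − 0.025)/2.89 = 14.1 days (vs. the pure-advection estimate x/v = 14.1 d).

14.1 days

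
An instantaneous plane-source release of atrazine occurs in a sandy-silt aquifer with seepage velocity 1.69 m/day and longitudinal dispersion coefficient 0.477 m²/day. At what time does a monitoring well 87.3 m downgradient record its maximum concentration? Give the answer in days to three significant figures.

51.5 days

For the 1D instantaneous-source solution, setting ∂C/∂t = 0 at fixed x gives v²t² + 2Dt − x² = 0, so t = (√(D² + v²x²) − D)/v².
√(D² + v²x²) = √(0.477² + 1.69² × 87.3²) = 147.5; v² = 2.8561.
t = (147.5 − 0.477)/2.8561 = 51.5 days (vs. the pure-advection estimate x/v = 51.7 d).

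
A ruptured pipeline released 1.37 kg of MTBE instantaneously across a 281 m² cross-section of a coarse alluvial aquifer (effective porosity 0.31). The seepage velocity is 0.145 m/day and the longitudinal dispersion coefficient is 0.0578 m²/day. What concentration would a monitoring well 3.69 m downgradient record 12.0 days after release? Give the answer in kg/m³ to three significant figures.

0.00135 kg/m³

For an instantaneous plane source, C(x,t) = M/(n_e·A·√(4πDt)) · exp(−(x−vt)²/(4Dt)), with n_e·A the pore (flow) area.
Plume center vt = 0.145 × 12.0 = 1.74 m, so the well at 3.69 m is 1.95 m downgradient of the peak.
√(4πDt) = 2.952 m, giving peak height M/(n_e·A·√(4πDt)) = 1.37/(0.31 × 281 × 2.952) = 0.005328 kg/m³.
(x−vt)²/(4Dt) = (1.95)²/(4 × 0.0578 × 12.0) = 1.371; exp(−1.371) = 0.2539.
C = 0.005328 × 0.2539 = 0.00135 kg/m³.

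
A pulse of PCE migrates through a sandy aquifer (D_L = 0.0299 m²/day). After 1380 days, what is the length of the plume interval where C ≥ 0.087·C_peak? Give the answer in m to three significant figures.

The plume is Gaussian with σ = √(2Dt) = √(2 × 0.0299 × 1380) = 9.084 m.
C/C_peak = exp(−Δx²/(2σ²)) = 0.087 ⇒ Δx = σ·√(−2 ln 0.087) = 9.084 × 2.210 = 20.08 m.
Width = 2Δx = 40.2 m.

40.2 m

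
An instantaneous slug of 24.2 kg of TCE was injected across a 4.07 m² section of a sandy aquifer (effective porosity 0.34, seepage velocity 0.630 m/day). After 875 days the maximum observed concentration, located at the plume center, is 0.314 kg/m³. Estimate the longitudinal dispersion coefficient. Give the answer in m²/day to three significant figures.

At the plume center C_max = M/(n_e·A·√(4πDt)), so D = M²/(4πt·(n_e·A·C_max)²).
n_e·A·C_max = 0.34 × 4.07 × 0.314 = 0.4345 kg/m.
D = 24.2²/(4π × 875 × 0.4345²) = 0.282 m²/day.

0.282 m²/day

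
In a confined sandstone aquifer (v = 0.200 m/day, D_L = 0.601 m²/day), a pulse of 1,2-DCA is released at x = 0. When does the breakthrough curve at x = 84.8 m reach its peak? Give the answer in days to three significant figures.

409 days

For the 1D instantaneous-source solution, setting ∂C/∂t = 0 at fixed x gives v²t² + 2Dt − x² = 0, so t = (√(D² + v²x²) − D)/v².
√(D² + v²x²) = √(0.601² + 0.200² × 84.8²) = 16.97; v² = 0.04.
t = (16.97 − 0.601)/0.04 = 409 days (vs. the pure-advection estimate x/v = 424 d).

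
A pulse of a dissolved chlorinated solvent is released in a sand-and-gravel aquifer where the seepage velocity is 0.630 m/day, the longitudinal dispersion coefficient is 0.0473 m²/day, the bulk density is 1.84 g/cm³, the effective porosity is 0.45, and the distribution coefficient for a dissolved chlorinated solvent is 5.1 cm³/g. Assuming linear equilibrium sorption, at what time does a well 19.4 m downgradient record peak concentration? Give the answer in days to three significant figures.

670 days

Retardation factor R = 1 + ρ_b·K_d/n = 1 + 1.84 × 5.1/0.45 = 21.85.
Sorption retards both mechanisms: v_R = v/R = 0.02883 m/day, D_R = D/R = 0.002165 m²/day.
Peak time from v_R²t² + 2D_R t − x² = 0: t = (√(D_R² + v_R²x²) − D_R)/v_R².
√(D_R² + v_R²x²) = √(0.002165² + 0.02883² × 19.4²) = 0.5593; v_R² = 0.0008312.
t = (0.5593 − 0.002165)/0.0008312 = 670 days.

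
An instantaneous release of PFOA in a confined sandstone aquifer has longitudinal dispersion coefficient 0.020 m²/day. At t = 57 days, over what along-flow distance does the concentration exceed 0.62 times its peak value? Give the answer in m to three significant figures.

The plume is Gaussian with σ = √(2Dt) = √(2 × 0.020 × 57) = 1.510 m.
C/C_peak = exp(−Δx²/(2σ²)) = 0.62 ⇒ Δx = σ·√(−2 ln 0.62) = 1.510 × 0.9778 = 1.476 m.
Width = 2Δx = 2.95 m.

2.95 m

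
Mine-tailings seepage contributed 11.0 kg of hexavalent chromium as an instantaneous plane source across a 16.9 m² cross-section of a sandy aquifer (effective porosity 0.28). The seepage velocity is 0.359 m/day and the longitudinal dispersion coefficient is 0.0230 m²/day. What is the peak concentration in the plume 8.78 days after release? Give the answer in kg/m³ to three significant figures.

The peak of an instantaneous 1D plume sits at x = vt; there the Gaussian factor is 1 and C_max = M/(n_e·A·√(4πDt)), where n_e·A is the pore area the mass is dissolved in.
√(4πDt) = √(4π × 0.0230 × 8.78) = 1.593 m, so C_max = 11.0/(0.28 × 16.9 × 1.593) = 1.46 kg/m³.

1.46 kg/m³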